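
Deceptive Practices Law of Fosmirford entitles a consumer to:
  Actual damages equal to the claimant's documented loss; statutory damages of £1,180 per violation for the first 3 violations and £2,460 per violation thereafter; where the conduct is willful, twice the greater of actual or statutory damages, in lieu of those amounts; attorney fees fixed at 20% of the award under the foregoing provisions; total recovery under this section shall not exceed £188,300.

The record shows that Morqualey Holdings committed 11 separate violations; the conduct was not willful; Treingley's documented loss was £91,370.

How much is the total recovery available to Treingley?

First 3 violations: 3 × £1,180 = £3,540
Remaining violations: (11 − 3) × £2,460 = £19,680
Statutory damages: £3,540 + £19,680 = £23,220
Conduct not willful: the in-lieu enhancement does not apply.
Actual plus statutory damages: £91,370 + £23,220 = £114,590
Attorney fees: 20% of £114,590 = £22,918
Total before cap: £114,590 + £22,918 = £137,508
Cap at £188,300: £137,508 is within the cap, no reduction.

£137,508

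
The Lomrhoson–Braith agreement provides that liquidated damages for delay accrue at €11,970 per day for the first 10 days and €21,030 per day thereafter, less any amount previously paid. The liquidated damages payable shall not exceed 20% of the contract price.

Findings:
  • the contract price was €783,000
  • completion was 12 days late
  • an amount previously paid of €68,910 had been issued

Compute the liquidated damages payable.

First 10 days: 10 × €11,970 = €119,700
Remaining days: (12 − 10) × €21,030 = €42,060
Accrued per-day damages: €119,700 + €42,060 = €161,760
Less amount previously paid: €161,760 − €68,910 = €92,850
Cap: 20% of €783,000 = €156,600
Cap at €156,600: €92,850 is within the cap, no reduction.

€92,850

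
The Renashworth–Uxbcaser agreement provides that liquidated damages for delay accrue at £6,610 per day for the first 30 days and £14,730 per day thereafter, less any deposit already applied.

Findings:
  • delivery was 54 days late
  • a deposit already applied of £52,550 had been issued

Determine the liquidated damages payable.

First 30 days: 30 × £6,610 = £198,300
Remaining days: (54 − 30) × £14,730 = £353,520
Accrued per-day damages: £198,300 + £353,520 = £551,820
Less deposit already applied: £551,820 − £52,550 = £499,270

Liquidated damages: £499,270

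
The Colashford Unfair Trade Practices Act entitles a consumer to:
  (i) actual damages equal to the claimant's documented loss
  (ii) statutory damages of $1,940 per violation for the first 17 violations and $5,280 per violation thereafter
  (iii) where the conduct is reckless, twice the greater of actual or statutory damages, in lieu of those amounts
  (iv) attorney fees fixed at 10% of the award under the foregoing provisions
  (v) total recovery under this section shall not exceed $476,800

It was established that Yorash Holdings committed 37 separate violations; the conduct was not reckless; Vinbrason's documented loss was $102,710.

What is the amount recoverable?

First 17 violations: 17 × $1,940 = $32,980
Remaining violations: (37 − 17) × $5,280 = $105,600
Statutory damages: $32,980 + $105,600 = $138,580
Conduct not reckless: the in-lieu enhancement does not apply.
Actual plus statutory damages: $102,710 + $138,580 = $241,290
Attorney fees: 10% of $241,290 = $24,129
Total before cap: $241,290 + $24,129 = $265,419
Cap at $476,800: $265,419 is within the cap, no reduction.

$265,419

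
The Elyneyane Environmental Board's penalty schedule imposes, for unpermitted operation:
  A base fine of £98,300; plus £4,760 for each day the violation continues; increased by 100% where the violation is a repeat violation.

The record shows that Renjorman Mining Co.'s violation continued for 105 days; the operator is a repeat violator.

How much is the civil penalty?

Per-day component: 105 × £4,760 = £499,800
Base plus per-day: £98,300 + £499,800 = £598,100
Enhancement: 100% of £598,100 = £598,100
Enhanced fine: £598,100 + £598,100 = £1,196,200

£1,196,200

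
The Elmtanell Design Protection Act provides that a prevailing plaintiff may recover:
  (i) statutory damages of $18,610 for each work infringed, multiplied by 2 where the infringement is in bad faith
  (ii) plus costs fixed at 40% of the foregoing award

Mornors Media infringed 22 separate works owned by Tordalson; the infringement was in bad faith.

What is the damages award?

$1,146,376

Statutory damages: 22 × $18,610 = $409,420
Doubled: 2 × $409,420 = $818,840
Costs: 40% of $818,840 = $327,536
Award plus costs: $818,840 + $327,536 = $1,146,376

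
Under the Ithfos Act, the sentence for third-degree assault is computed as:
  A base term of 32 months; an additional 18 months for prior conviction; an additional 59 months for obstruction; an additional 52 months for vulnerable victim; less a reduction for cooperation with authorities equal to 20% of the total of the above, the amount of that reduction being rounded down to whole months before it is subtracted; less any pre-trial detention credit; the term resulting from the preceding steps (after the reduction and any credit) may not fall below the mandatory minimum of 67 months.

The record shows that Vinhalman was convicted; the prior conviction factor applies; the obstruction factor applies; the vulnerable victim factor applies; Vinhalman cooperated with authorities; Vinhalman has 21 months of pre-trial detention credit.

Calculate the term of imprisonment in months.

Sentence: 108 months

Prior conviction enhancement: +18 months
Obstruction enhancement: +59 months
Vulnerable victim enhancement: +52 months
Adjusted term: 32 months + 18 months + 59 months + 52 months = 161 months
Cooperation with authorities reduction: 20% of 161 months = 32 months (rounded down)
After reduction: 161 − 32 = 129 months
Less pre-trial detention credit: 129 months − 21 months = 108 months
Minimum 67 months: 108 months meets the minimum, no increase.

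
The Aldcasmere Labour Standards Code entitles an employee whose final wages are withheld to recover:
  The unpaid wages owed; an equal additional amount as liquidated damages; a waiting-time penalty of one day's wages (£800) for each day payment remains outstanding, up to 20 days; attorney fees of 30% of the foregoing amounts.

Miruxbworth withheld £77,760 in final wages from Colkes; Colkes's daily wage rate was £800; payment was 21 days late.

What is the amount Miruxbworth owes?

£222,976

Liquidated damages (equal amount): £77,760
Penalty days: min(21, 20) = 20
Waiting-time penalty: 20 × £800 = £16,000
Subtotal: £77,760 + £77,760 + £16,000 = £171,520
Attorney fees: 30% of £171,520 = £51,456
Total award: £171,520 + £51,456 = £222,976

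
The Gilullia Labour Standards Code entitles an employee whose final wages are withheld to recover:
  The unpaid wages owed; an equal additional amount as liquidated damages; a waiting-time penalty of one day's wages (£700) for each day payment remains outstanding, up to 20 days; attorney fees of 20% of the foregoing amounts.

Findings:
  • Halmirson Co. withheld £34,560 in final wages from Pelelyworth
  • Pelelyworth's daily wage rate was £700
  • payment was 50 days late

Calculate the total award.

Liquidated damages (equal amount): £34,560
Penalty days: min(50, 20) = 20
Waiting-time penalty: 20 × £700 = £14,000
Subtotal: £34,560 + £34,560 + £14,000 = £83,120
Attorney fees: 20% of £83,120 = £16,624
Total award: £83,120 + £16,624 = £99,744

£99,744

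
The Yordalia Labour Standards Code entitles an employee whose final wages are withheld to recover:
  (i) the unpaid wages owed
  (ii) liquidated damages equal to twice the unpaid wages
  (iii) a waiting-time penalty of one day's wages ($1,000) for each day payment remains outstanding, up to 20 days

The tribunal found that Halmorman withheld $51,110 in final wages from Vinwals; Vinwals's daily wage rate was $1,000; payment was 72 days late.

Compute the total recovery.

$173,330

Doubled: 2 × $51,110 = $102,220
Penalty days: min(72, 20) = 20
Waiting-time penalty: 20 × $1,000 = $20,000
Total award: $51,110 + $102,220 + $20,000 = $173,330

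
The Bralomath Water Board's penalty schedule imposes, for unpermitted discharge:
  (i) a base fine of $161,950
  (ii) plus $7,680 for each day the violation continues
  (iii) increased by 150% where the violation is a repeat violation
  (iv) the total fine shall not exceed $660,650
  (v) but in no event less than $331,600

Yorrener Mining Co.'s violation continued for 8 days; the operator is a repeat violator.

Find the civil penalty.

$558,475

Per-day component: 8 × $7,680 = $61,440
Base plus per-day: $161,950 + $61,440 = $223,390
Enhancement: 150% of $223,390 = $335,085
Enhanced fine: $223,390 + $335,085 = $558,475
Cap at $660,650: $558,475 is within the cap, no reduction.
Minimum $331,600: $558,475 meets the minimum, no increase.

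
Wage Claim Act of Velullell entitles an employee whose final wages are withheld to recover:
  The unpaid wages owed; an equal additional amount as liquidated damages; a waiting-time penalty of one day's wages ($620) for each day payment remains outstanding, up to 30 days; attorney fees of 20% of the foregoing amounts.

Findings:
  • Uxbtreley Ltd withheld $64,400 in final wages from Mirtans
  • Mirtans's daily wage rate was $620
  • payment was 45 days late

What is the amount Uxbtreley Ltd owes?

Liquidated damages (equal amount): $64,400
Penalty days: min(45, 30) = 30
Waiting-time penalty: 30 × $620 = $18,600
Subtotal: $64,400 + $64,400 + $18,600 = $147,400
Attorney fees: 20% of $147,400 = $29,480
Total award: $147,400 + $29,480 = $176,880

$176,880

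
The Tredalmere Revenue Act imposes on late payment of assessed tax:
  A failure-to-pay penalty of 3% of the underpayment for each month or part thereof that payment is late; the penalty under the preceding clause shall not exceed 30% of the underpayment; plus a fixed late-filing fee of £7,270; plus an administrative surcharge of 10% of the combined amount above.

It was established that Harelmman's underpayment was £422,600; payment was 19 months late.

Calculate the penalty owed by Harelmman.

Accrued rate: 3% × 19 = 57%, capped at 30% → 30%
Failure-to-pay penalty: 30% of £422,600 = £126,780
Penalty before surcharge: £126,780 + £7,270 = £134,050
Administrative surcharge: 10% of £134,050 = £13,405
Total penalty: £134,050 + £13,405 = £147,455

£147,455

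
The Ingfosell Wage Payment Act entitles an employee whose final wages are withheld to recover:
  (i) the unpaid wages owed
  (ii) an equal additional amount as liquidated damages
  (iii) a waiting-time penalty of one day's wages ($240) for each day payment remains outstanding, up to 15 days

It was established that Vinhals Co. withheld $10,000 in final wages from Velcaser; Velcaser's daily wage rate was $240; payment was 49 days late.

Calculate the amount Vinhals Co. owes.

Liquidated damages (equal amount): $10,000
Penalty days: min(49, 15) = 15
Waiting-time penalty: 15 × $240 = $3,600
Total award: $10,000 + $10,000 + $3,600 = $23,600

$23,600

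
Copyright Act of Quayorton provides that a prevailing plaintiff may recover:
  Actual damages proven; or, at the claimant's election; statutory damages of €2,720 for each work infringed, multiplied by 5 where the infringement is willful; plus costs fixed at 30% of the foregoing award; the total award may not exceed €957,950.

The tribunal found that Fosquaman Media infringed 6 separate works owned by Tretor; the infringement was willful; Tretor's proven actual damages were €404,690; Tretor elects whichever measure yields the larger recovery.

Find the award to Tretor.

€526,097

Statutory damages: 6 × €2,720 = €16,320
Multiplied by 5: 5 × €16,320 = €81,600
Greater of actual damages (€404,690) or enhanced statutory damages (€81,600): €404,690
Costs: 30% of €404,690 = €121,407
Award plus costs: €404,690 + €121,407 = €526,097
Cap at €957,950: €526,097 is within the cap, no reduction.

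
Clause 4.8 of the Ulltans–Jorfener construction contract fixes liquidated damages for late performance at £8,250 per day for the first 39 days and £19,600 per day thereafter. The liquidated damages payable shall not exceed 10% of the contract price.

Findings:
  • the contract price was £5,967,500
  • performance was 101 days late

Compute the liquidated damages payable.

£596,750

First 39 days: 39 × £8,250 = £321,750
Remaining days: (101 − 39) × £19,600 = £1,215,200
Accrued per-day damages: £321,750 + £1,215,200 = £1,536,950
Cap: 10% of £5,967,500 = £596,750
Cap at £596,750: £1,536,950 exceeds the cap → £596,750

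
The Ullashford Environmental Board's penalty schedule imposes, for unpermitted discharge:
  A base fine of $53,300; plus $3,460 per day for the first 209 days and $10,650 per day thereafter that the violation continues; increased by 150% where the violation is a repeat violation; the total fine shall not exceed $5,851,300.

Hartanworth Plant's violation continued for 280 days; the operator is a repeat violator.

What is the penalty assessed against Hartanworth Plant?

$3,831,475

First 209 days: 209 × $3,460 = $723,140
Remaining days: (280 − 209) × $10,650 = $756,150
Per-day component: $723,140 + $756,150 = $1,479,290
Base plus per-day: $53,300 + $1,479,290 = $1,532,590
Enhancement: 150% of $1,532,590 = $2,298,885
Enhanced fine: $1,532,590 + $2,298,885 = $3,831,475
Cap at $5,851,300: $3,831,475 is within the cap, no reduction.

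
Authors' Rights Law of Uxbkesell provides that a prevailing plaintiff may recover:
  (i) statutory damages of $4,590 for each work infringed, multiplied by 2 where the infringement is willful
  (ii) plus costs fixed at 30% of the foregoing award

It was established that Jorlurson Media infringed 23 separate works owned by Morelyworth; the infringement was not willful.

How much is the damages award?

$137,241

Statutory damages: 23 × $4,590 = $105,570
Infringement not willful: no ×2 enhancement.
Costs: 30% of $105,570 = $31,671
Award plus costs: $105,570 + $31,671 = $137,241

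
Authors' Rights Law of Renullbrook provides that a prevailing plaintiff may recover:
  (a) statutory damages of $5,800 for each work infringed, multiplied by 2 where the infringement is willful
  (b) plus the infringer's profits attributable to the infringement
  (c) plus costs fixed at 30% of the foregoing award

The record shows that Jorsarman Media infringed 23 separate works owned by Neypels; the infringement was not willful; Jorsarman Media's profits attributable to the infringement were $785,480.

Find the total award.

Statutory damages: 23 × $5,800 = $133,400
Infringement not willful: no ×2 enhancement.
Combined award: $133,400 + $785,480 = $918,880
Costs: 30% of $918,880 = $275,664
Award plus costs: $918,880 + $275,664 = $1,194,544

$1,194,544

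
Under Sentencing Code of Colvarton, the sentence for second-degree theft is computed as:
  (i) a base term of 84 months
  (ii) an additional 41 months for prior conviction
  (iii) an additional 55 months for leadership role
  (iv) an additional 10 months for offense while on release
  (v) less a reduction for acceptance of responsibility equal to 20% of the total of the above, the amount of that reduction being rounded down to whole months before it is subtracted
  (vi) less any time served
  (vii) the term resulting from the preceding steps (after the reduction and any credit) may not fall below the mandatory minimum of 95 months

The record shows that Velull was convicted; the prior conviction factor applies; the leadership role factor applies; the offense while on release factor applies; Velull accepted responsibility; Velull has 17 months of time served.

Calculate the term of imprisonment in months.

Prior conviction enhancement: +41 months
Leadership role enhancement: +55 months
Offense while on release enhancement: +10 months
Adjusted term: 84 months + 41 months + 55 months + 10 months = 190 months
Acceptance of responsibility reduction: 20% of 190 months = 38 months (rounded down)
After reduction: 190 − 38 = 152 months
Less time served: 152 months − 17 months = 135 months
Minimum 95 months: 135 months meets the minimum, no increase.

Sentence: 135 months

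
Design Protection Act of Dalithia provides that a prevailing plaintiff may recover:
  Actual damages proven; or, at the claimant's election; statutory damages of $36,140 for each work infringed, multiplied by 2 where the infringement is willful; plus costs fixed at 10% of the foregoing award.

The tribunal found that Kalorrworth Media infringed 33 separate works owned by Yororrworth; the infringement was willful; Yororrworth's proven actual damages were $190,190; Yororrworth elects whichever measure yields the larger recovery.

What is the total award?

$2,623,764

Statutory damages: 33 × $36,140 = $1,192,620
Doubled: 2 × $1,192,620 = $2,385,240
Greater of actual damages ($190,190) or enhanced statutory damages ($2,385,240): $2,385,240
Costs: 10% of $2,385,240 = $238,524
Award plus costs: $2,385,240 + $238,524 = $2,623,764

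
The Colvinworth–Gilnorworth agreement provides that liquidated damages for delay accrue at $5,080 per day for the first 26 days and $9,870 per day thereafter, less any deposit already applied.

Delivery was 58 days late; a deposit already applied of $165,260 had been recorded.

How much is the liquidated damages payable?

First 26 days: 26 × $5,080 = $132,080
Remaining days: (58 − 26) × $9,870 = $315,840
Accrued per-day damages: $132,080 + $315,840 = $447,920
Less deposit already applied: $447,920 − $165,260 = $282,660

$282,660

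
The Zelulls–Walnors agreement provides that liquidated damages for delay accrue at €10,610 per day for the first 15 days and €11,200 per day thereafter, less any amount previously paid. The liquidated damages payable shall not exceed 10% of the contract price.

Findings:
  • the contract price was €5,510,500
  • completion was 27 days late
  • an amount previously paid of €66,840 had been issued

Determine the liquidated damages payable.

First 15 days: 15 × €10,610 = €159,150
Remaining days: (27 − 15) × €11,200 = €134,400
Accrued per-day damages: €159,150 + €134,400 = €293,550
Less amount previously paid: €293,550 − €66,840 = €226,710
Cap: 10% of €5,510,500 = €551,050
Cap at €551,050: €226,710 is within the cap, no reduction.

€226,710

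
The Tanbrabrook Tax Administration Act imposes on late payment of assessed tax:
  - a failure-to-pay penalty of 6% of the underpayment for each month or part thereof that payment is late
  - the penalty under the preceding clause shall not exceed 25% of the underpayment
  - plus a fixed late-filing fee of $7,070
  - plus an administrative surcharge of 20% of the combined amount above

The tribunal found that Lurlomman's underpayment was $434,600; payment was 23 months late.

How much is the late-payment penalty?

$138,864

Accrued rate: 6% × 23 = 138%, capped at 25% → 25%
Failure-to-pay penalty: 25% of $434,600 = $108,650
Penalty before surcharge: $108,650 + $7,070 = $115,720
Administrative surcharge: 20% of $115,720 = $23,144
Total penalty: $115,720 + $23,144 = $138,864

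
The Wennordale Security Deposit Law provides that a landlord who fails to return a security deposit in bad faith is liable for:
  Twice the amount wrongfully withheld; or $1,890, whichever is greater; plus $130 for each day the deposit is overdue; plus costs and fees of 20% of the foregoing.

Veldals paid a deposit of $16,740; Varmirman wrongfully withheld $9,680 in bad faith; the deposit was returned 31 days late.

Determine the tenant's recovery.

Doubled: 2 × $9,680 = $19,360
Minimum $1,890: $19,360 meets the minimum, no increase.
Late-return penalty: 31 × $130 = $4,030
Damages plus late penalty: $19,360 + $4,030 = $23,390
Costs and fees: 20% of $23,390 = $4,678
Total recovery: $23,390 + $4,678 = $28,068

$28,068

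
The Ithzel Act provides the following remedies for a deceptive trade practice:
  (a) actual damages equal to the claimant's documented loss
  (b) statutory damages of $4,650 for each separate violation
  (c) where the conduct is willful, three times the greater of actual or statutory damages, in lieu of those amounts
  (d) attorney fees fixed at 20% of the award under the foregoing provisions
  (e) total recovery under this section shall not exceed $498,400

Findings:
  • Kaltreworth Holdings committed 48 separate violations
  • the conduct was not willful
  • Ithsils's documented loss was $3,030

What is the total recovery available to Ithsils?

$271,476

Statutory damages: 48 × $4,650 = $223,200
Conduct not willful: the in-lieu enhancement does not apply.
Actual plus statutory damages: $3,030 + $223,200 = $226,230
Attorney fees: 20% of $226,230 = $45,246
Total before cap: $226,230 + $45,246 = $271,476
Cap at $498,400: $271,476 is within the cap, no reduction.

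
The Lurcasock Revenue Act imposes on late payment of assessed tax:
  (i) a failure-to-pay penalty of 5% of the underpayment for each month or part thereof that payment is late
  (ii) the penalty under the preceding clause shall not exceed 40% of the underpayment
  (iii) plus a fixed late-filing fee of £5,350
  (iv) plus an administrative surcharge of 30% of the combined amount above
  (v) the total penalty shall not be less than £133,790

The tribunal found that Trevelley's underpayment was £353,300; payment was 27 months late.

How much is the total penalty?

Accrued rate: 5% × 27 = 135%, capped at 40% → 40%
Failure-to-pay penalty: 40% of £353,300 = £141,320
Penalty before surcharge: £141,320 + £5,350 = £146,670
Administrative surcharge: 30% of £146,670 = £44,001
Total penalty: £146,670 + £44,001 = £190,671
Minimum £133,790: £190,671 meets the minimum, no increase.

£190,671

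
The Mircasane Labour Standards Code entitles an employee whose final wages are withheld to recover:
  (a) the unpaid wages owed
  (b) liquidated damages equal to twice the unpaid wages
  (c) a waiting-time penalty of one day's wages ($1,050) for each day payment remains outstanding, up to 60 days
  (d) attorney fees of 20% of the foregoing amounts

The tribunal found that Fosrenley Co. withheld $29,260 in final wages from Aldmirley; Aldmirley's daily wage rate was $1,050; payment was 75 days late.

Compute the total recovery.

Doubled: 2 × $29,260 = $58,520
Penalty days: min(75, 60) = 60
Waiting-time penalty: 60 × $1,050 = $63,000
Subtotal: $29,260 + $58,520 + $63,000 = $150,780
Attorney fees: 20% of $150,780 = $30,156
Total award: $150,780 + $30,156 = $180,936

$180,936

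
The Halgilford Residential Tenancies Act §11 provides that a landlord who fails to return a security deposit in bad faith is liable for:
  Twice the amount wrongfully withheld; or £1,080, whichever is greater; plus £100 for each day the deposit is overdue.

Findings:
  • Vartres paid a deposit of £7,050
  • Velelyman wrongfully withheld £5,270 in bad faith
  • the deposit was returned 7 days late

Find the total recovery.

Doubled: 2 × £5,270 = £10,540
Minimum £1,080: £10,540 meets the minimum, no increase.
Late-return penalty: 7 × £100 = £700
Damages plus late penalty: £10,540 + £700 = £11,240

£11,240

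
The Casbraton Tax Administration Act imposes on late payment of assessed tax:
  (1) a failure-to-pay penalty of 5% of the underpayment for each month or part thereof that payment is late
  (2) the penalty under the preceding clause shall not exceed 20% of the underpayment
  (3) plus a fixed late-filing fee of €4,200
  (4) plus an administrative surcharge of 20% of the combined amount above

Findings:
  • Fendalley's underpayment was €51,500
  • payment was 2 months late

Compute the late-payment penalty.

Accrued rate: 5% × 2 = 10%, capped at 20% → 10%
Failure-to-pay penalty: 10% of €51,500 = €5,150
Penalty before surcharge: €5,150 + €4,200 = €9,350
Administrative surcharge: 20% of €9,350 = €1,870
Total penalty: €9,350 + €1,870 = €11,220

€11,220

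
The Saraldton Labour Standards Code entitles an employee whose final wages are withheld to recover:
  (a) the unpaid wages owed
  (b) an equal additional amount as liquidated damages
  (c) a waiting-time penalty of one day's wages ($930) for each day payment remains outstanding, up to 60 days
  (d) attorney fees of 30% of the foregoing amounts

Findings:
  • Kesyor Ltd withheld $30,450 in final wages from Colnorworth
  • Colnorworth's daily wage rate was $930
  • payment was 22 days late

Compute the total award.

Liquidated damages (equal amount): $30,450
Penalty days: min(22, 60) = 22
Waiting-time penalty: 22 × $930 = $20,460
Subtotal: $30,450 + $30,450 + $20,460 = $81,360
Attorney fees: 30% of $81,360 = $24,408
Total award: $81,360 + $24,408 = $105,768

$105,768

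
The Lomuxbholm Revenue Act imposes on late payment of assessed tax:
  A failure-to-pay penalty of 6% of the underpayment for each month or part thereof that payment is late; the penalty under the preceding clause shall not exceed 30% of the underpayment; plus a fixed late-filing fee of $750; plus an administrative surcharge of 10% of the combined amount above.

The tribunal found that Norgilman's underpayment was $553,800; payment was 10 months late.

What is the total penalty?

$183,579

Accrued rate: 6% × 10 = 60%, capped at 30% → 30%
Failure-to-pay penalty: 30% of $553,800 = $166,140
Penalty before surcharge: $166,140 + $750 = $166,890
Administrative surcharge: 10% of $166,890 = $16,689
Total penalty: $166,890 + $16,689 = $183,579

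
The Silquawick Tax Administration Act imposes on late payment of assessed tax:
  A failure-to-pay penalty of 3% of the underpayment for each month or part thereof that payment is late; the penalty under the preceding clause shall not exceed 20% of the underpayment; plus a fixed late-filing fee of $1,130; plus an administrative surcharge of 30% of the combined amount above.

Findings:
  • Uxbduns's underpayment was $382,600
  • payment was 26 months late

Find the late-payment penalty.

Penalty: $100,945

Accrued rate: 3% × 26 = 78%, capped at 20% → 20%
Failure-to-pay penalty: 20% of $382,600 = $76,520
Penalty before surcharge: $76,520 + $1,130 = $77,650
Administrative surcharge: 30% of $77,650 = $23,295
Total penalty: $77,650 + $23,295 = $100,945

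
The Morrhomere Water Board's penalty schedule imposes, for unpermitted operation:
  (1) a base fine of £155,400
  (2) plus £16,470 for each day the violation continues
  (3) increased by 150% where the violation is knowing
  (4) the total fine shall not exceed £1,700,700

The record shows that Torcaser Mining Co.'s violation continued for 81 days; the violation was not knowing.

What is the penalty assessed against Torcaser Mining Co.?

£1,489,470

Per-day component: 81 × £16,470 = £1,334,070
Base plus per-day: £155,400 + £1,334,070 = £1,489,470
The violation was not knowing: no 150% increase.
Cap at £1,700,700: £1,489,470 is within the cap, no reduction.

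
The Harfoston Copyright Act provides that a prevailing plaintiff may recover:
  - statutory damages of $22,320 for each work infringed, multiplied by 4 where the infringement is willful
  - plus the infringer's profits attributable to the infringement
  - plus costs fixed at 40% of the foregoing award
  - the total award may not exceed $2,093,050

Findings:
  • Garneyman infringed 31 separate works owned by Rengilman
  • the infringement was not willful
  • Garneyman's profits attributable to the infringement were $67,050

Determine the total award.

Statutory damages: 31 × $22,320 = $691,920
Infringement not willful: no ×4 enhancement.
Combined award: $691,920 + $67,050 = $758,970
Costs: 40% of $758,970 = $303,588
Award plus costs: $758,970 + $303,588 = $1,062,558
Cap at $2,093,050: $1,062,558 is within the cap, no reduction.

$1,062,558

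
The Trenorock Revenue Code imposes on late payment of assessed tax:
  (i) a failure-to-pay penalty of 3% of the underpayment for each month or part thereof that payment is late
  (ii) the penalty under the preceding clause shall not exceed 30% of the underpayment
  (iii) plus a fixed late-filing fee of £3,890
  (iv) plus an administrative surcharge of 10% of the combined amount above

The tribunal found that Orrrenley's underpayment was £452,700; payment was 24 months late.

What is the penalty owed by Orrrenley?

£153,670

Accrued rate: 3% × 24 = 72%, capped at 30% → 30%
Failure-to-pay penalty: 30% of £452,700 = £135,810
Penalty before surcharge: £135,810 + £3,890 = £139,700
Administrative surcharge: 10% of £139,700 = £13,970
Total penalty: £139,700 + £13,970 = £153,670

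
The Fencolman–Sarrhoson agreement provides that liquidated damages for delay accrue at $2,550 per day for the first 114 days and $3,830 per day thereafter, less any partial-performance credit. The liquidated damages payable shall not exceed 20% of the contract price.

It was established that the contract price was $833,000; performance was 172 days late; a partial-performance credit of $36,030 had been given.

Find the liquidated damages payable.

Liquidated damages: $166,600

First 114 days: 114 × $2,550 = $290,700
Remaining days: (172 − 114) × $3,830 = $222,140
Accrued per-day damages: $290,700 + $222,140 = $512,840
Less partial-performance credit: $512,840 − $36,030 = $476,810
Cap: 20% of $833,000 = $166,600
Cap at $166,600: $476,810 exceeds the cap → $166,600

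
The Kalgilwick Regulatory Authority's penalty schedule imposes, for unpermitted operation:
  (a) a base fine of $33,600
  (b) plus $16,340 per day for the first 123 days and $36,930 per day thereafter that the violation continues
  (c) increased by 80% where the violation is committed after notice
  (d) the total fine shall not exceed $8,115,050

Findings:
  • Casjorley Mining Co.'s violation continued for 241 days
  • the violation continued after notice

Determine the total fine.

First 123 days: 123 × $16,340 = $2,009,820
Remaining days: (241 − 123) × $36,930 = $4,357,740
Per-day component: $2,009,820 + $4,357,740 = $6,367,560
Base plus per-day: $33,600 + $6,367,560 = $6,401,160
Enhancement: 80% of $6,401,160 = $5,120,928
Enhanced fine: $6,401,160 + $5,120,928 = $11,522,088
Cap at $8,115,050: $11,522,088 exceeds the cap → $8,115,050

$8,115,050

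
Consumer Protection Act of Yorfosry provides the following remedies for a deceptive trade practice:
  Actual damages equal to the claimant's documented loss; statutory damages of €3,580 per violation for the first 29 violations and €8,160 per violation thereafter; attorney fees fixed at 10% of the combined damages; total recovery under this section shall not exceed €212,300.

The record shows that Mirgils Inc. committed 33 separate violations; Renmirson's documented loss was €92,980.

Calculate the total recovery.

€212,300

First 29 violations: 29 × €3,580 = €103,820
Remaining violations: (33 − 29) × €8,160 = €32,640
Statutory damages: €103,820 + €32,640 = €136,460
Combined damages: €92,980 + €136,460 = €229,440
Attorney fees: 10% of €229,440 = €22,944
Total before cap: €229,440 + €22,944 = €252,384
Cap at €212,300: €252,384 exceeds the cap → €212,300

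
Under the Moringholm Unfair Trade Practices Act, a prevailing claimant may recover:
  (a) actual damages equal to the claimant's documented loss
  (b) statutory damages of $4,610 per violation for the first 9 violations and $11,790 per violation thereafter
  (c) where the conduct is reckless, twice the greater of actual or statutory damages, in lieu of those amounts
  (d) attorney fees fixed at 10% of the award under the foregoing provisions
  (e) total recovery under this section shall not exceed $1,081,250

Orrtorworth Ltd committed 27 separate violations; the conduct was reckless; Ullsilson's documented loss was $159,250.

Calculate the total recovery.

$558,162

First 9 violations: 9 × $4,610 = $41,490
Remaining violations: (27 − 9) × $11,790 = $212,220
Statutory damages: $41,490 + $212,220 = $253,710
Greater of actual damages ($159,250) or statutory damages ($253,710): $253,710
Doubled: 2 × $253,710 = $507,420
Attorney fees: 10% of $507,420 = $50,742
Total before cap: $507,420 + $50,742 = $558,162
Cap at $1,081,250: $558,162 is within the cap, no reduction.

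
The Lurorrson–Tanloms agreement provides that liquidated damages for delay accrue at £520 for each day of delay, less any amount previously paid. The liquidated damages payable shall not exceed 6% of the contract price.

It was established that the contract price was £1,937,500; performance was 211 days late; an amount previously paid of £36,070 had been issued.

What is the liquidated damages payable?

£73,650

Per-day damages: 211 × £520 = £109,720
Less amount previously paid: £109,720 − £36,070 = £73,650
Cap: 6% of £1,937,500 = £116,250
Cap at £116,250: £73,650 is within the cap, no reduction.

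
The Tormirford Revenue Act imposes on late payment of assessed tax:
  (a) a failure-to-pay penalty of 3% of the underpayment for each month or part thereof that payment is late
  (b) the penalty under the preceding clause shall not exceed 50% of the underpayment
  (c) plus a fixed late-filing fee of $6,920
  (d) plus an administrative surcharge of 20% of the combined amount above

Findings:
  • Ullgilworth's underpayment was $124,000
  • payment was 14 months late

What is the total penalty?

Accrued rate: 3% × 14 = 42%, capped at 50% → 42%
Failure-to-pay penalty: 42% of $124,000 = $52,080
Penalty before surcharge: $52,080 + $6,920 = $59,000
Administrative surcharge: 20% of $59,000 = $11,800
Total penalty: $59,000 + $11,800 = $70,800

Penalty: $70,800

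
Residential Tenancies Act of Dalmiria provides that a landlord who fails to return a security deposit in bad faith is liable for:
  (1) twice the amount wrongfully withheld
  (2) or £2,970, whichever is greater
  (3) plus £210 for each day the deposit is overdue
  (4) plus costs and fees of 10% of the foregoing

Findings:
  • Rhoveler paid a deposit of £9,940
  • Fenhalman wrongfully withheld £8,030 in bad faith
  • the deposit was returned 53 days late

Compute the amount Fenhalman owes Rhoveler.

£29,909

Doubled: 2 × £8,030 = £16,060
Minimum £2,970: £16,060 meets the minimum, no increase.
Late-return penalty: 53 × £210 = £11,130
Damages plus late penalty: £16,060 + £11,130 = £27,190
Costs and fees: 10% of £27,190 = £2,719
Total recovery: £27,190 + £2,719 = £29,909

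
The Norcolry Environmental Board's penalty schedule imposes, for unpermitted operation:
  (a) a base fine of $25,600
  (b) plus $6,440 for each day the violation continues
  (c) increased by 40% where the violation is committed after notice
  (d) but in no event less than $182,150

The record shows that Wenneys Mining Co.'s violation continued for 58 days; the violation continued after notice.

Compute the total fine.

$558,768

Per-day component: 58 × $6,440 = $373,520
Base plus per-day: $25,600 + $373,520 = $399,120
Enhancement: 40% of $399,120 = $159,648
Enhanced fine: $399,120 + $159,648 = $558,768
Minimum $182,150: $558,768 meets the minimum, no increase.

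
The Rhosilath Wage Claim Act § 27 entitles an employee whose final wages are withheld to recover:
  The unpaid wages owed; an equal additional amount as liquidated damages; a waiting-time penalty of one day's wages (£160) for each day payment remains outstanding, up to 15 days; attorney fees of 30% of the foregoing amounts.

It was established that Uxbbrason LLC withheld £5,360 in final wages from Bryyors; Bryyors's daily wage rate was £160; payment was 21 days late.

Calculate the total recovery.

Liquidated damages (equal amount): £5,360
Penalty days: min(21, 15) = 15
Waiting-time penalty: 15 × £160 = £2,400
Subtotal: £5,360 + £5,360 + £2,400 = £13,120
Attorney fees: 30% of £13,120 = £3,936
Total award: £13,120 + £3,936 = £17,056

£17,056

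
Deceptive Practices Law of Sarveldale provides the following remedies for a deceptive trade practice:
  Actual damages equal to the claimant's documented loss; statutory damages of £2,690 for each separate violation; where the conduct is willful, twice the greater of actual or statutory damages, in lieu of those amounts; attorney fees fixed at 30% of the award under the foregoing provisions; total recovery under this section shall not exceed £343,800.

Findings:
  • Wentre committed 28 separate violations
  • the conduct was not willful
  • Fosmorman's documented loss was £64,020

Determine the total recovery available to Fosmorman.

£181,142

Statutory damages: 28 × £2,690 = £75,320
Conduct not willful: the in-lieu enhancement does not apply.
Actual plus statutory damages: £64,020 + £75,320 = £139,340
Attorney fees: 30% of £139,340 = £41,802
Total before cap: £139,340 + £41,802 = £181,142
Cap at £343,800: £181,142 is within the cap, no reduction.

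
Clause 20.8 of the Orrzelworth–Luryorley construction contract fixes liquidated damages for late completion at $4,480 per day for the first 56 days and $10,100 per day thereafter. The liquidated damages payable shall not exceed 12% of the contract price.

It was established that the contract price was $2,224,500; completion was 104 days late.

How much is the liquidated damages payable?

$266,940

First 56 days: 56 × $4,480 = $250,880
Remaining days: (104 − 56) × $10,100 = $484,800
Accrued per-day damages: $250,880 + $484,800 = $735,680
Cap: 12% of $2,224,500 = $266,940
Cap at $266,940: $735,680 exceeds the cap → $266,940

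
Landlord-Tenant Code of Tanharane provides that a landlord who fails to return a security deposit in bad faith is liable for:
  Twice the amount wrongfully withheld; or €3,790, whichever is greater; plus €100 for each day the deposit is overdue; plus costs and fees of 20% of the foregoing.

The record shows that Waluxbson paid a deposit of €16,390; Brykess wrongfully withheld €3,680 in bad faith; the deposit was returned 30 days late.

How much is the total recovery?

€12,432

Doubled: 2 × €3,680 = €7,360
Minimum €3,790: €7,360 meets the minimum, no increase.
Late-return penalty: 30 × €100 = €3,000
Damages plus late penalty: €7,360 + €3,000 = €10,360
Costs and fees: 20% of €10,360 = €2,072
Total recovery: €10,360 + €2,072 = €12,432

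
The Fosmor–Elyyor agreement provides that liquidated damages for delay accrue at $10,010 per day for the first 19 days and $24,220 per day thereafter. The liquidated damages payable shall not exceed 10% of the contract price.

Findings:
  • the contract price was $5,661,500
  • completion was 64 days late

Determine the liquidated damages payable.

First 19 days: 19 × $10,010 = $190,190
Remaining days: (64 − 19) × $24,220 = $1,089,900
Accrued per-day damages: $190,190 + $1,089,900 = $1,280,090
Cap: 10% of $5,661,500 = $566,150
Cap at $566,150: $1,280,090 exceeds the cap → $566,150

$566,150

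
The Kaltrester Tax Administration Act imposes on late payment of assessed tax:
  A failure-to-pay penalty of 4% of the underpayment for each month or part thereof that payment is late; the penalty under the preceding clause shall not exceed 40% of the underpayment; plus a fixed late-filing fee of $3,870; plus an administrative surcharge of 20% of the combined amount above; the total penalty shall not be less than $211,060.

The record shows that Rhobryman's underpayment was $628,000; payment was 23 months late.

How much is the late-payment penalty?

Accrued rate: 4% × 23 = 92%, capped at 40% → 40%
Failure-to-pay penalty: 40% of $628,000 = $251,200
Penalty before surcharge: $251,200 + $3,870 = $255,070
Administrative surcharge: 20% of $255,070 = $51,014
Total penalty: $255,070 + $51,014 = $306,084
Minimum $211,060: $306,084 meets the minimum, no increase.

$306,084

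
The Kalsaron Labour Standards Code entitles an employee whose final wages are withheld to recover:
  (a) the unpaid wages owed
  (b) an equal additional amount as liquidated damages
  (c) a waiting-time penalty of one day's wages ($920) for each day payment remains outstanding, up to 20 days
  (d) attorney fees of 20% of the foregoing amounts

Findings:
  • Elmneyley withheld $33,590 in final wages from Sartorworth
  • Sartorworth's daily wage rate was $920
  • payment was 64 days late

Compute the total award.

Liquidated damages (equal amount): $33,590
Penalty days: min(64, 20) = 20
Waiting-time penalty: 20 × $920 = $18,400
Subtotal: $33,590 + $33,590 + $18,400 = $85,580
Attorney fees: 20% of $85,580 = $17,116
Total award: $85,580 + $17,116 = $102,696

Total award: $102,696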